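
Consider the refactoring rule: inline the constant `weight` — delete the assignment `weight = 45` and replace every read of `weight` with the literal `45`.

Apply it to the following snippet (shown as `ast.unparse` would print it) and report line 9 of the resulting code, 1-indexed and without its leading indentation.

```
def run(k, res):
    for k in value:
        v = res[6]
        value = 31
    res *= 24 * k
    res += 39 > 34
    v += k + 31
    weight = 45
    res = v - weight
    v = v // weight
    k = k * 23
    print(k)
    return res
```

v = v // 45

Transformed code:
def run(k, res):
    for k in value:
        v = res[6]
        value = 31
    res *= 24 * k
    res += 39 > 34
    v += k + 31
    res = v - 45
    v = v // 45
    k = k * 23
    print(k)
    return res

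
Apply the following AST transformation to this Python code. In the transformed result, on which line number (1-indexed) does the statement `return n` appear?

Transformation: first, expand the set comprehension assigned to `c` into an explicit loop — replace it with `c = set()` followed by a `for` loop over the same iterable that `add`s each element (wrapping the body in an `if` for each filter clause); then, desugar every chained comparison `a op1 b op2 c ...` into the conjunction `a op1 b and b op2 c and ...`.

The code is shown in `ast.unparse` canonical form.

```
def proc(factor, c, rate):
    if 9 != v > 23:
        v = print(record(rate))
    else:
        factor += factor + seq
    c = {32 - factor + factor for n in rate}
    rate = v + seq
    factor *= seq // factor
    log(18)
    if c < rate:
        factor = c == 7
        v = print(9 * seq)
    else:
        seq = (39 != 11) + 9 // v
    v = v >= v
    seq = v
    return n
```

19

Transformed code:
def proc(factor, c, rate):
    if 9 != v and v > 23:
        v = print(record(rate))
    else:
        factor += factor + seq
    c = set()
    for n in rate:
        c.add(32 - factor + factor)
    rate = v + seq
    factor *= seq // factor
    log(18)
    if c < rate:
        factor = c == 7
        v = print(9 * seq)
    else:
        seq = (39 != 11) + 9 // v
    v = v >= v
    seq = v
    return n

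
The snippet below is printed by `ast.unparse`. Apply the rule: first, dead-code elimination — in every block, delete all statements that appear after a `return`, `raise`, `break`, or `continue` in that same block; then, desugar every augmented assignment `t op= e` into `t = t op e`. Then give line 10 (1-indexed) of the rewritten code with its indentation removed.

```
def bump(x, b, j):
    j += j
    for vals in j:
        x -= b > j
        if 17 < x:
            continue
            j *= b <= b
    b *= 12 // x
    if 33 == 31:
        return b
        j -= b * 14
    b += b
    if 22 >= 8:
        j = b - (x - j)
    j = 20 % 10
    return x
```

Transformed code:
def bump(x, b, j):
    j = j + j
    for vals in j:
        x = x - (b > j)
        if 17 < x:
            continue
    b = b * (12 // x)
    if 33 == 31:
        return b
    b = b + b
    if 22 >= 8:
        j = b - (x - j)
    j = 20 % 10
    return x

b = b + b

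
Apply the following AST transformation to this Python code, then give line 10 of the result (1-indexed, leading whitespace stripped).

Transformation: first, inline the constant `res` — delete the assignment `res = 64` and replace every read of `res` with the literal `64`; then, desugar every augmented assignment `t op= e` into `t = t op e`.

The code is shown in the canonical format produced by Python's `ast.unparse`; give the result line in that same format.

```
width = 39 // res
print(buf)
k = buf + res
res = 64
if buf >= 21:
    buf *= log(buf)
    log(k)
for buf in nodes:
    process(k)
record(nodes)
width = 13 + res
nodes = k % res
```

width = 13 + 64

Transformed code:
width = 39 // 64
print(buf)
k = buf + 64
if buf >= 21:
    buf = buf * log(buf)
    log(k)
for buf in nodes:
    process(k)
record(nodes)
width = 13 + 64
nodes = k % 64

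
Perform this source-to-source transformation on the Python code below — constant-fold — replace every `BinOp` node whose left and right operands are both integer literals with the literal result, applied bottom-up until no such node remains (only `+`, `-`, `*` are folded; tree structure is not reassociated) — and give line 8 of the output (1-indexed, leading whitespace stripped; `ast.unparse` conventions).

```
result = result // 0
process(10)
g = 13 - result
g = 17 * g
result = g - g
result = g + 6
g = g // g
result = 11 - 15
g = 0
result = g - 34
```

Transformed code:
result = result // 0
process(10)
g = 13 - result
g = 17 * g
result = g - g
result = g + 6
g = g // g
result = -4
g = 0
result = g - 34

result = -4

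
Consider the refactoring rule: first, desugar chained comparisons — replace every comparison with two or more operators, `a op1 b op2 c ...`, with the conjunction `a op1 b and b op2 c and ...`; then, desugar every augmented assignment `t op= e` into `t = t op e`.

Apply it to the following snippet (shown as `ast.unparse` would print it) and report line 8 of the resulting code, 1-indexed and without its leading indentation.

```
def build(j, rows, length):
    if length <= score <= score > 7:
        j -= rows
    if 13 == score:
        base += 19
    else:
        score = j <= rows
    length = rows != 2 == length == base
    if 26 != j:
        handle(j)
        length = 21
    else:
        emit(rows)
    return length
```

Transformed code:
def build(j, rows, length):
    if length <= score and score <= score and (score > 7):
        j = j - rows
    if 13 == score:
        base = base + 19
    else:
        score = j <= rows
    length = rows != 2 and 2 == length and (length == base)
    if 26 != j:
        handle(j)
        length = 21
    else:
        emit(rows)
    return length

length = rows != 2 and 2 == length and (length == base)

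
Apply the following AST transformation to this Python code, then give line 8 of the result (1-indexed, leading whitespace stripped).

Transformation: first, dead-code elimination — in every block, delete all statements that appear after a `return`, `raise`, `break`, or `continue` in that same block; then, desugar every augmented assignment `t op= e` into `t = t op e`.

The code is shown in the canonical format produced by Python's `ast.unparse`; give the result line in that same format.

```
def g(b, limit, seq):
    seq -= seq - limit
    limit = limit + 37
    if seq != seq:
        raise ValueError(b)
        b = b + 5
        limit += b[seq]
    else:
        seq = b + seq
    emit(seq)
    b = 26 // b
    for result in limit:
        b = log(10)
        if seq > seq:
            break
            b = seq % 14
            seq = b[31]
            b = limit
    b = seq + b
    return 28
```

emit(seq)

Transformed code:
def g(b, limit, seq):
    seq = seq - (seq - limit)
    limit = limit + 37
    if seq != seq:
        raise ValueError(b)
    else:
        seq = b + seq
    emit(seq)
    b = 26 // b
    for result in limit:
        b = log(10)
        if seq > seq:
            break
    b = seq + b
    return 28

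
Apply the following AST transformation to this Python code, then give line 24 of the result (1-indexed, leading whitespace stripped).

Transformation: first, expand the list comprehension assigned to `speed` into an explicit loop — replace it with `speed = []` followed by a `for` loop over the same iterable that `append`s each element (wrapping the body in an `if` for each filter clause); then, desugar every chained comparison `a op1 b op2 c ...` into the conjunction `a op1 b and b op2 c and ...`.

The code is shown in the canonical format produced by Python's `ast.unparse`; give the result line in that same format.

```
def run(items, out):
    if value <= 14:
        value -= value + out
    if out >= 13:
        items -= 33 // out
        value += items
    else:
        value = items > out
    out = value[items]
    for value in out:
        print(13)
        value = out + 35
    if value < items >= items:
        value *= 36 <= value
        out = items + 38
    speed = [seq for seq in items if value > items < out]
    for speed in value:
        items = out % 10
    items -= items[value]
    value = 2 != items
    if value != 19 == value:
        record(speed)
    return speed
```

if value != 19 and 19 == value:

Transformed code:
def run(items, out):
    if value <= 14:
        value -= value + out
    if out >= 13:
        items -= 33 // out
        value += items
    else:
        value = items > out
    out = value[items]
    for value in out:
        print(13)
        value = out + 35
    if value < items and items >= items:
        value *= 36 <= value
        out = items + 38
    speed = []
    for seq in items:
        if value > items and items < out:
            speed.append(seq)
    for speed in value:
        items = out % 10
    items -= items[value]
    value = 2 != items
    if value != 19 and 19 == value:
        record(speed)
    return speed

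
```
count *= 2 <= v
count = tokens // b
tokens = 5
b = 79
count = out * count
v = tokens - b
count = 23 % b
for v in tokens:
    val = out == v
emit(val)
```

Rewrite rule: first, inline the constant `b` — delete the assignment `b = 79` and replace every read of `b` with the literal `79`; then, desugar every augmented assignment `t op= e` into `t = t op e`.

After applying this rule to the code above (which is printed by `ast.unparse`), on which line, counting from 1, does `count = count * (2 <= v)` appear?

Transformed code:
count = count * (2 <= v)
count = tokens // 79
tokens = 5
count = out * count
v = tokens - 79
count = 23 % 79
for v in tokens:
    val = out == v
emit(val)

1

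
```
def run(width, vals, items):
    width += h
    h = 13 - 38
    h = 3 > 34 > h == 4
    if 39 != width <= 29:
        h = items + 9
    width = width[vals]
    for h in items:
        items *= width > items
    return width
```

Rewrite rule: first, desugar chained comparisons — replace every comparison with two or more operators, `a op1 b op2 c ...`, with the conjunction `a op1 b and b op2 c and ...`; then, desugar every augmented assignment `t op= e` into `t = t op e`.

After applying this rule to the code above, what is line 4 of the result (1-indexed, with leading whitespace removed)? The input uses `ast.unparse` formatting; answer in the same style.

h = 3 > 34 and 34 > h and (h == 4)

Transformed code:
def run(width, vals, items):
    width = width + h
    h = 13 - 38
    h = 3 > 34 and 34 > h and (h == 4)
    if 39 != width and width <= 29:
        h = items + 9
    width = width[vals]
    for h in items:
        items = items * (width > items)
    return width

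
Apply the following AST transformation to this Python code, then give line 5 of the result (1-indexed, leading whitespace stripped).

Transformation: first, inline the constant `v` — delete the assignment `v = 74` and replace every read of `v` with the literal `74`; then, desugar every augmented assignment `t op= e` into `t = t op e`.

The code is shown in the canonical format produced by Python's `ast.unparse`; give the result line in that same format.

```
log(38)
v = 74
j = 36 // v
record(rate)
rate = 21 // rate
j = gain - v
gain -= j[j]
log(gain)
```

j = gain - 74

Transformed code:
log(38)
j = 36 // 74
record(rate)
rate = 21 // rate
j = gain - 74
gain = gain - j[j]
log(gain)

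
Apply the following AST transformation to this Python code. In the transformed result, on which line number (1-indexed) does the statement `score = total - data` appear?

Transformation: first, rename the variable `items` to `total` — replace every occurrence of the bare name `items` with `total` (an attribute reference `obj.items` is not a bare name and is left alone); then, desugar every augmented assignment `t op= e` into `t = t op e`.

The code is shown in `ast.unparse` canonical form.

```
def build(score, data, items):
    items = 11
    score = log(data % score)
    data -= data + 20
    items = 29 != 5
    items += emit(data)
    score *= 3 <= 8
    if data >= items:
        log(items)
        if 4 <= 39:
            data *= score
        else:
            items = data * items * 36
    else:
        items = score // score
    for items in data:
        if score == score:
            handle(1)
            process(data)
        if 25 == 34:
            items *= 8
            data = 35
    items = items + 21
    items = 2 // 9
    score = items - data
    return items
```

25

Transformed code:
def build(score, data, total):
    total = 11
    score = log(data % score)
    data = data - (data + 20)
    total = 29 != 5
    total = total + emit(data)
    score = score * (3 <= 8)
    if data >= total:
        log(total)
        if 4 <= 39:
            data = data * score
        else:
            total = data * total * 36
    else:
        total = score // score
    for total in data:
        if score == score:
            handle(1)
            process(data)
        if 25 == 34:
            total = total * 8
            data = 35
    total = total + 21
    total = 2 // 9
    score = total - data
    return total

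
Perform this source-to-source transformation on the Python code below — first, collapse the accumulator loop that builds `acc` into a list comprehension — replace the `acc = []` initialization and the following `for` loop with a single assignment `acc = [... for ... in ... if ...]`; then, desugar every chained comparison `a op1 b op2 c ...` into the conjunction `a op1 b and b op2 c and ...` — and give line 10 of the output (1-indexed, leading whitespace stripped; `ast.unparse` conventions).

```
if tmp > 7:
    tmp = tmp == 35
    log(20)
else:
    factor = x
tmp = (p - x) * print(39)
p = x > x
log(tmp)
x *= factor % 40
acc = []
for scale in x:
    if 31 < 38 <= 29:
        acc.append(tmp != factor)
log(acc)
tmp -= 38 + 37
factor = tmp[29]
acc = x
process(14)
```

acc = [tmp != factor for scale in x if 31 < 38 and 38 <= 29]

Transformed code:
if tmp > 7:
    tmp = tmp == 35
    log(20)
else:
    factor = x
tmp = (p - x) * print(39)
p = x > x
log(tmp)
x *= factor % 40
acc = [tmp != factor for scale in x if 31 < 38 and 38 <= 29]
log(acc)
tmp -= 38 + 37
factor = tmp[29]
acc = x
process(14)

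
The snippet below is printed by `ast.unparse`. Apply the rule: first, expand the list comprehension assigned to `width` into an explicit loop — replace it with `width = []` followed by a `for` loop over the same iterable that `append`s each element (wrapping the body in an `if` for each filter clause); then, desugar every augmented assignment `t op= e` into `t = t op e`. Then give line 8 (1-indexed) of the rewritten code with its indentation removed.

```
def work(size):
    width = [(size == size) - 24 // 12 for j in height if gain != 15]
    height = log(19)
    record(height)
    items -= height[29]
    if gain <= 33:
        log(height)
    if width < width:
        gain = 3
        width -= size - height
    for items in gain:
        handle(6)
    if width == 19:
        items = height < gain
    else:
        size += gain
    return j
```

items = items - height[29]

Transformed code:
def work(size):
    width = []
    for j in height:
        if gain != 15:
            width.append((size == size) - 24 // 12)
    height = log(19)
    record(height)
    items = items - height[29]
    if gain <= 33:
        log(height)
    if width < width:
        gain = 3
        width = width - (size - height)
    for items in gain:
        handle(6)
    if width == 19:
        items = height < gain
    else:
        size = size + gain
    return j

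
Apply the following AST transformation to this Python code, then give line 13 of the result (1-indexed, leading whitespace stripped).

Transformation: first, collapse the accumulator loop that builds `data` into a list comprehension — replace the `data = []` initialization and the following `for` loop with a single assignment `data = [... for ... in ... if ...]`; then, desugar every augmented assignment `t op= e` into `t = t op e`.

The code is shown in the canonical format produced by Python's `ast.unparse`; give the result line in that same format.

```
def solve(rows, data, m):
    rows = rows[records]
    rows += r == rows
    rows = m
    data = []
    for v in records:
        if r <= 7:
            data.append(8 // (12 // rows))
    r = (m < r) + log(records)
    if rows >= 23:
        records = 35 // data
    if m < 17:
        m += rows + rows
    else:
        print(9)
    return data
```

return data

Transformed code:
def solve(rows, data, m):
    rows = rows[records]
    rows = rows + (r == rows)
    rows = m
    data = [8 // (12 // rows) for v in records if r <= 7]
    r = (m < r) + log(records)
    if rows >= 23:
        records = 35 // data
    if m < 17:
        m = m + (rows + rows)
    else:
        print(9)
    return data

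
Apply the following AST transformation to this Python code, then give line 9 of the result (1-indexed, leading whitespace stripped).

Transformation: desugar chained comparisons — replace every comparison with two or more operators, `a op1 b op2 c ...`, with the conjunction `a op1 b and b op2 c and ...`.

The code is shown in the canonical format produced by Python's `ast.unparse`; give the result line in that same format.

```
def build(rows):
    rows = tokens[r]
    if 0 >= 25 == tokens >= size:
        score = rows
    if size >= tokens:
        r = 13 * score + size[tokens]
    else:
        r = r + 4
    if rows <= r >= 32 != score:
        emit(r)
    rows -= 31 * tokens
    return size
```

Transformed code:
def build(rows):
    rows = tokens[r]
    if 0 >= 25 and 25 == tokens and (tokens >= size):
        score = rows
    if size >= tokens:
        r = 13 * score + size[tokens]
    else:
        r = r + 4
    if rows <= r and r >= 32 and (32 != score):
        emit(r)
    rows -= 31 * tokens
    return size

if rows <= r and r >= 32 and (32 != score):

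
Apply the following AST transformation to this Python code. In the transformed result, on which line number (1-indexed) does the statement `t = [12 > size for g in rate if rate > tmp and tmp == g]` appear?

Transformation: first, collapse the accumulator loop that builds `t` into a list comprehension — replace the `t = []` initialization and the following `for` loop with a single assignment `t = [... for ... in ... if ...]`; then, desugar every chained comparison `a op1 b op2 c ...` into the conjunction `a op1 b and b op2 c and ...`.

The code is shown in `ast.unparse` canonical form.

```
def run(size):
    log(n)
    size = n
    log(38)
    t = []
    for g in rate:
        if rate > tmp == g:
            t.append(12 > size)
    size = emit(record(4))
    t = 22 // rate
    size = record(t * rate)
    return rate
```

Transformed code:
def run(size):
    log(n)
    size = n
    log(38)
    t = [12 > size for g in rate if rate > tmp and tmp == g]
    size = emit(record(4))
    t = 22 // rate
    size = record(t * rate)
    return rate

5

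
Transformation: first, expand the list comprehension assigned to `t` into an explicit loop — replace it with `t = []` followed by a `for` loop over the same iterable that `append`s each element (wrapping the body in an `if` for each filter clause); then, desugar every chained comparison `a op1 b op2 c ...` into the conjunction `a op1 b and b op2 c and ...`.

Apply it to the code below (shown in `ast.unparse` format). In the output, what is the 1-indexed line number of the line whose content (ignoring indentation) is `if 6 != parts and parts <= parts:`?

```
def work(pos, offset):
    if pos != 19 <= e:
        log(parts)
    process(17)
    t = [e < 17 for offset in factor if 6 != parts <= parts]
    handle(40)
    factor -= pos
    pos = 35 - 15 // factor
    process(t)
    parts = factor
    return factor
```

7

Transformed code:
def work(pos, offset):
    if pos != 19 and 19 <= e:
        log(parts)
    process(17)
    t = []
    for offset in factor:
        if 6 != parts and parts <= parts:
            t.append(e < 17)
    handle(40)
    factor -= pos
    pos = 35 - 15 // factor
    process(t)
    parts = factor
    return factor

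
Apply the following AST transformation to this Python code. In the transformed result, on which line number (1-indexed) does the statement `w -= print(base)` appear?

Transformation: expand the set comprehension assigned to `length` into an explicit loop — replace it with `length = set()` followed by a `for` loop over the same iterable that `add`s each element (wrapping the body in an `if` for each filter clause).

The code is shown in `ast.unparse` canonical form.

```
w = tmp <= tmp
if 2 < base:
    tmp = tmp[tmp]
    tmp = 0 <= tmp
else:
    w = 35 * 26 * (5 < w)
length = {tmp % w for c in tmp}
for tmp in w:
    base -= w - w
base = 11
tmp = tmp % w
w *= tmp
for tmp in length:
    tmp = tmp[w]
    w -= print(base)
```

Transformed code:
w = tmp <= tmp
if 2 < base:
    tmp = tmp[tmp]
    tmp = 0 <= tmp
else:
    w = 35 * 26 * (5 < w)
length = set()
for c in tmp:
    length.add(tmp % w)
for tmp in w:
    base -= w - w
base = 11
tmp = tmp % w
w *= tmp
for tmp in length:
    tmp = tmp[w]
    w -= print(base)

17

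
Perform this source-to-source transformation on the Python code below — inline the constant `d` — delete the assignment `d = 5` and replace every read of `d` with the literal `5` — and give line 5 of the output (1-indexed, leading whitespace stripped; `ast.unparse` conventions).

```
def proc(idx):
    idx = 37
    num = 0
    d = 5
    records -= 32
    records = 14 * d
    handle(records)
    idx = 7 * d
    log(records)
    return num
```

Transformed code:
def proc(idx):
    idx = 37
    num = 0
    records -= 32
    records = 14 * 5
    handle(records)
    idx = 7 * 5
    log(records)
    return num

records = 14 * 5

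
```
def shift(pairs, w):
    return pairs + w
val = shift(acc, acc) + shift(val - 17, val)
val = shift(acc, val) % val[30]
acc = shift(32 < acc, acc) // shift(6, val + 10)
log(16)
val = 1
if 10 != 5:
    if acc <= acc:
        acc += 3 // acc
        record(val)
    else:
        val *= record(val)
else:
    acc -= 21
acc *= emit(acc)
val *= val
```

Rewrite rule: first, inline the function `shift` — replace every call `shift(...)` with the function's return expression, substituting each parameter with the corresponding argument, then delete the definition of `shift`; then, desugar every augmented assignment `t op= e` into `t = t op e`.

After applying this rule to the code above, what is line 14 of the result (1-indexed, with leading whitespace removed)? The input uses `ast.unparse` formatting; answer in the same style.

acc = acc * emit(acc)

Transformed code:
val = acc + acc + (val - 17 + val)
val = (acc + val) % val[30]
acc = ((32 < acc) + acc) // (6 + (val + 10))
log(16)
val = 1
if 10 != 5:
    if acc <= acc:
        acc = acc + 3 // acc
        record(val)
    else:
        val = val * record(val)
else:
    acc = acc - 21
acc = acc * emit(acc)
val = val * val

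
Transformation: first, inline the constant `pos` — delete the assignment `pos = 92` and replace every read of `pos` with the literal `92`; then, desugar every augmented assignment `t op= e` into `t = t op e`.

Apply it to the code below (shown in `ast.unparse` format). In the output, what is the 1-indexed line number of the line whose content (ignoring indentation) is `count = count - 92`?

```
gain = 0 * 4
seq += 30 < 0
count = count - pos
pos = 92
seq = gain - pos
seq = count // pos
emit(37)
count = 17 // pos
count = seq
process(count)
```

Transformed code:
gain = 0 * 4
seq = seq + (30 < 0)
count = count - 92
seq = gain - 92
seq = count // 92
emit(37)
count = 17 // 92
count = seq
process(count)

3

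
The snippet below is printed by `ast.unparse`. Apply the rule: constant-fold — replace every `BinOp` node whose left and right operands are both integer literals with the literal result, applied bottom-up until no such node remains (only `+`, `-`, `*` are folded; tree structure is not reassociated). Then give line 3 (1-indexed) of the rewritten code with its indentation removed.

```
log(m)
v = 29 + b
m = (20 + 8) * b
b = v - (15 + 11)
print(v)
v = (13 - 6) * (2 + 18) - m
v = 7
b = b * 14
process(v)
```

Transformed code:
log(m)
v = 29 + b
m = 28 * b
b = v - 26
print(v)
v = 140 - m
v = 7
b = b * 14
process(v)

m = 28 * b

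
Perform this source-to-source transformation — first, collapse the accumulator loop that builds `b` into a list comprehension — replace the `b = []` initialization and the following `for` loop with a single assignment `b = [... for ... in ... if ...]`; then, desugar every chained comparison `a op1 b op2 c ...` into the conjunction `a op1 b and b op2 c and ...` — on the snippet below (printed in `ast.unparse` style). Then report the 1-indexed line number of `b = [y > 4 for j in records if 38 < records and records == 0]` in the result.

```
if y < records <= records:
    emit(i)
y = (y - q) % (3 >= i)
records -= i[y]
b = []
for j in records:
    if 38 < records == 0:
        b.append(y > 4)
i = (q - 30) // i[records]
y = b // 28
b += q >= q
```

5

Transformed code:
if y < records and records <= records:
    emit(i)
y = (y - q) % (3 >= i)
records -= i[y]
b = [y > 4 for j in records if 38 < records and records == 0]
i = (q - 30) // i[records]
y = b // 28
b += q >= q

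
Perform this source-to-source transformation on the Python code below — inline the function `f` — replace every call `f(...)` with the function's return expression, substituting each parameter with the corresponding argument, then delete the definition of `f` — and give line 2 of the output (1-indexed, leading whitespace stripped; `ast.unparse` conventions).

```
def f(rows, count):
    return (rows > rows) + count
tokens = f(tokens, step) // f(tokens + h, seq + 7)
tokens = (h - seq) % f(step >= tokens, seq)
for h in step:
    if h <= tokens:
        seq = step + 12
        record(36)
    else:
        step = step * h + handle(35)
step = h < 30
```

tokens = (h - seq) % (((step >= tokens) > (step >= tokens)) + seq)

Transformed code:
tokens = ((tokens > tokens) + step) // ((tokens + h > tokens + h) + (seq + 7))
tokens = (h - seq) % (((step >= tokens) > (step >= tokens)) + seq)
for h in step:
    if h <= tokens:
        seq = step + 12
        record(36)
    else:
        step = step * h + handle(35)
step = h < 30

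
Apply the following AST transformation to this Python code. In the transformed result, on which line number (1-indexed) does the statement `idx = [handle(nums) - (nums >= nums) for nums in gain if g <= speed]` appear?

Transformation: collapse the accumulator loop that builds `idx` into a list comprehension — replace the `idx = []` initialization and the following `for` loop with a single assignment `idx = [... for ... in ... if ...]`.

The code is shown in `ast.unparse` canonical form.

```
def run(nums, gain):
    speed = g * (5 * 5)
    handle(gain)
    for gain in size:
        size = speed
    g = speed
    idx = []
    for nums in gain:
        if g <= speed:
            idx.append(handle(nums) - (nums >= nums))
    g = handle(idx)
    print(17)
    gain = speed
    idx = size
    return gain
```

Transformed code:
def run(nums, gain):
    speed = g * (5 * 5)
    handle(gain)
    for gain in size:
        size = speed
    g = speed
    idx = [handle(nums) - (nums >= nums) for nums in gain if g <= speed]
    g = handle(idx)
    print(17)
    gain = speed
    idx = size
    return gain

7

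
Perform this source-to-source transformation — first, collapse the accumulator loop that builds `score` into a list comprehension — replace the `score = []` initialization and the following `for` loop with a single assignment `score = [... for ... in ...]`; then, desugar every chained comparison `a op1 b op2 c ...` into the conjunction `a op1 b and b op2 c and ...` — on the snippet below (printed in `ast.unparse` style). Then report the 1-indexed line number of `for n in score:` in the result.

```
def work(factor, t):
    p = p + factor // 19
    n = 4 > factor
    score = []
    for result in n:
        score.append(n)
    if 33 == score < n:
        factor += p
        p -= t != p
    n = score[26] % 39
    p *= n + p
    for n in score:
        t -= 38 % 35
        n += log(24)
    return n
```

Transformed code:
def work(factor, t):
    p = p + factor // 19
    n = 4 > factor
    score = [n for result in n]
    if 33 == score and score < n:
        factor += p
        p -= t != p
    n = score[26] % 39
    p *= n + p
    for n in score:
        t -= 38 % 35
        n += log(24)
    return n

10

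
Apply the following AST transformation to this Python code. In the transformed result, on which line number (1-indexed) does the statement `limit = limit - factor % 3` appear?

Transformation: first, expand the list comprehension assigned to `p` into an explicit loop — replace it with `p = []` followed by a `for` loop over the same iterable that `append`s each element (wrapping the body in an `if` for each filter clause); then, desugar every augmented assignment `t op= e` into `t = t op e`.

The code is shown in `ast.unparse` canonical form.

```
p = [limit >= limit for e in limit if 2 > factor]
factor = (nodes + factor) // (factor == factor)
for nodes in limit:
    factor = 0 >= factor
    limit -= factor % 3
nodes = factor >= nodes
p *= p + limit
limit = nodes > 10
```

Transformed code:
p = []
for e in limit:
    if 2 > factor:
        p.append(limit >= limit)
factor = (nodes + factor) // (factor == factor)
for nodes in limit:
    factor = 0 >= factor
    limit = limit - factor % 3
nodes = factor >= nodes
p = p * (p + limit)
limit = nodes > 10

8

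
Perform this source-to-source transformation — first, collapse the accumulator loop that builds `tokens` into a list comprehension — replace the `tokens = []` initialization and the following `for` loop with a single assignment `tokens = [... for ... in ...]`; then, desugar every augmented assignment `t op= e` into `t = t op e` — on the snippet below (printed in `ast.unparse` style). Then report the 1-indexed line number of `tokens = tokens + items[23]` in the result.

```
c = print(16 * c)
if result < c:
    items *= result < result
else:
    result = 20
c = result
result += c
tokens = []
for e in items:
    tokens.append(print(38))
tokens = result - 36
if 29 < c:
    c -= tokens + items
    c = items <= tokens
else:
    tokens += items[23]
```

14

Transformed code:
c = print(16 * c)
if result < c:
    items = items * (result < result)
else:
    result = 20
c = result
result = result + c
tokens = [print(38) for e in items]
tokens = result - 36
if 29 < c:
    c = c - (tokens + items)
    c = items <= tokens
else:
    tokens = tokens + items[23]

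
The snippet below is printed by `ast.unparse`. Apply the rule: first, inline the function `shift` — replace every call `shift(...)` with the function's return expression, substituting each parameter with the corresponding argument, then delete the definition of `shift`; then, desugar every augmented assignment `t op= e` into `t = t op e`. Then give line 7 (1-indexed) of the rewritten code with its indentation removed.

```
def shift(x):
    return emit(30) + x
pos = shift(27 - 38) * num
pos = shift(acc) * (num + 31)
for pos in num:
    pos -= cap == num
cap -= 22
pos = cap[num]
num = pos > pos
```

num = pos > pos

Transformed code:
pos = (emit(30) + (27 - 38)) * num
pos = (emit(30) + acc) * (num + 31)
for pos in num:
    pos = pos - (cap == num)
cap = cap - 22
pos = cap[num]
num = pos > pos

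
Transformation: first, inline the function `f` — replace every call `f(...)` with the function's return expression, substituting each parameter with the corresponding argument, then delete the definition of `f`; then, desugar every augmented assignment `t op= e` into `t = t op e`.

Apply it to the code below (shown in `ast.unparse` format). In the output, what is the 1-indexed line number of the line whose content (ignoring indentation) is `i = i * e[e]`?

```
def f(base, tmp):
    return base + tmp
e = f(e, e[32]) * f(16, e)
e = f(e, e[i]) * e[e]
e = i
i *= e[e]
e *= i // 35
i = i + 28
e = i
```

Transformed code:
e = (e + e[32]) * (16 + e)
e = (e + e[i]) * e[e]
e = i
i = i * e[e]
e = e * (i // 35)
i = i + 28
e = i

4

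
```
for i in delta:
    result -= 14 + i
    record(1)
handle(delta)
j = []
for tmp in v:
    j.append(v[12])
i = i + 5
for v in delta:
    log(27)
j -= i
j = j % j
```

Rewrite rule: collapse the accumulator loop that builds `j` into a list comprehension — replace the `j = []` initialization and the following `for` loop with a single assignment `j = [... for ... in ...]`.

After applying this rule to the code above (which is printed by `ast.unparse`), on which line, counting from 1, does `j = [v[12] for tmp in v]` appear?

5

Transformed code:
for i in delta:
    result -= 14 + i
    record(1)
handle(delta)
j = [v[12] for tmp in v]
i = i + 5
for v in delta:
    log(27)
j -= i
j = j % j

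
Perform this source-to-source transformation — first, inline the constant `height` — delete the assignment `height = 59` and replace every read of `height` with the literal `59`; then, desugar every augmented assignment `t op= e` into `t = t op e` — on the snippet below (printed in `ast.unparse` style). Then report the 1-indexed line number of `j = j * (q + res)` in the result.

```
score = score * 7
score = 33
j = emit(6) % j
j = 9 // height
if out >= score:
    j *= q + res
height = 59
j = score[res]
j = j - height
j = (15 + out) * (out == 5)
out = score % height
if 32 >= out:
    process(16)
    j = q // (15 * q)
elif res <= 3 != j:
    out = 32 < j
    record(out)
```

Transformed code:
score = score * 7
score = 33
j = emit(6) % j
j = 9 // 59
if out >= score:
    j = j * (q + res)
j = score[res]
j = j - 59
j = (15 + out) * (out == 5)
out = score % 59
if 32 >= out:
    process(16)
    j = q // (15 * q)
elif res <= 3 != j:
    out = 32 < j
    record(out)

6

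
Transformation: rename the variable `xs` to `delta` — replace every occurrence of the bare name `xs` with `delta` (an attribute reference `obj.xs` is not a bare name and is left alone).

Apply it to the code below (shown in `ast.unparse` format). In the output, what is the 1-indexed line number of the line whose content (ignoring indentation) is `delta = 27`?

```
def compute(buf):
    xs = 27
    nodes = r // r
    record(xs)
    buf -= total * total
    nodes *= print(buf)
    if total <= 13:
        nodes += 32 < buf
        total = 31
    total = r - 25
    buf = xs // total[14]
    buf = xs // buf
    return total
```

Transformed code:
def compute(buf):
    delta = 27
    nodes = r // r
    record(delta)
    buf -= total * total
    nodes *= print(buf)
    if total <= 13:
        nodes += 32 < buf
        total = 31
    total = r - 25
    buf = delta // total[14]
    buf = delta // buf
    return total

2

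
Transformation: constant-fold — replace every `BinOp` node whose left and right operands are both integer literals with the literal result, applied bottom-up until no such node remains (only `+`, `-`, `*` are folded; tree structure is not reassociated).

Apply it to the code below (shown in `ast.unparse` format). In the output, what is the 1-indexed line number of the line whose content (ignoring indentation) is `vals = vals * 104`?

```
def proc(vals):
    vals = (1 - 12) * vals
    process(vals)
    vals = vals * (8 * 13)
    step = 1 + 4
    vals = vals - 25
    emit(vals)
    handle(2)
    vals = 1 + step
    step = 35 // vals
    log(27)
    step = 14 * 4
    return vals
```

Transformed code:
def proc(vals):
    vals = -11 * vals
    process(vals)
    vals = vals * 104
    step = 5
    vals = vals - 25
    emit(vals)
    handle(2)
    vals = 1 + step
    step = 35 // vals
    log(27)
    step = 56
    return vals

4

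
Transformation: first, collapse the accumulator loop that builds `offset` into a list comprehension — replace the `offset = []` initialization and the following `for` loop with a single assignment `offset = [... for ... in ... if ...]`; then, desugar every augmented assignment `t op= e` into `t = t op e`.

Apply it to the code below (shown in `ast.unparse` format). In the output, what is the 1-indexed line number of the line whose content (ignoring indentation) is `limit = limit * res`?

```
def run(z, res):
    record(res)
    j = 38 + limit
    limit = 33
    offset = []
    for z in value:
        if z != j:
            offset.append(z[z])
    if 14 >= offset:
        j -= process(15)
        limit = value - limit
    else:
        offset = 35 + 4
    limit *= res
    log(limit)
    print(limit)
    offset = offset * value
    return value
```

Transformed code:
def run(z, res):
    record(res)
    j = 38 + limit
    limit = 33
    offset = [z[z] for z in value if z != j]
    if 14 >= offset:
        j = j - process(15)
        limit = value - limit
    else:
        offset = 35 + 4
    limit = limit * res
    log(limit)
    print(limit)
    offset = offset * value
    return value

11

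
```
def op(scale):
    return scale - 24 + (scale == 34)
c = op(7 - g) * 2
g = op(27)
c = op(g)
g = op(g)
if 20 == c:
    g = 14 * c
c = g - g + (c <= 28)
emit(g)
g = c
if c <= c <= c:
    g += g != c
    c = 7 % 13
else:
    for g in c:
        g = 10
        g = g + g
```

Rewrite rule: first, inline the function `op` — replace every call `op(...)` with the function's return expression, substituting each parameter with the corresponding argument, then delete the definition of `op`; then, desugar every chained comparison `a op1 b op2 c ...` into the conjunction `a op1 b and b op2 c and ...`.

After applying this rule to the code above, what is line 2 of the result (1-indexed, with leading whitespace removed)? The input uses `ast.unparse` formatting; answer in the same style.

Transformed code:
c = (7 - g - 24 + (7 - g == 34)) * 2
g = 27 - 24 + (27 == 34)
c = g - 24 + (g == 34)
g = g - 24 + (g == 34)
if 20 == c:
    g = 14 * c
c = g - g + (c <= 28)
emit(g)
g = c
if c <= c and c <= c:
    g += g != c
    c = 7 % 13
else:
    for g in c:
        g = 10
        g = g + g

g = 27 - 24 + (27 == 34)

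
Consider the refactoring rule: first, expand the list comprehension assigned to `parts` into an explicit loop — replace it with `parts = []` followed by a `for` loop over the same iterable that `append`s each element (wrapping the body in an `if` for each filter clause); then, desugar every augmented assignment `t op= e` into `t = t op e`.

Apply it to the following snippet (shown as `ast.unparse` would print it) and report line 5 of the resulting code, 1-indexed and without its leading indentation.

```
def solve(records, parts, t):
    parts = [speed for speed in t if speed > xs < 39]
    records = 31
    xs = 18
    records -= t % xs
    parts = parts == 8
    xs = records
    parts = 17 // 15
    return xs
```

parts.append(speed)

Transformed code:
def solve(records, parts, t):
    parts = []
    for speed in t:
        if speed > xs < 39:
            parts.append(speed)
    records = 31
    xs = 18
    records = records - t % xs
    parts = parts == 8
    xs = records
    parts = 17 // 15
    return xs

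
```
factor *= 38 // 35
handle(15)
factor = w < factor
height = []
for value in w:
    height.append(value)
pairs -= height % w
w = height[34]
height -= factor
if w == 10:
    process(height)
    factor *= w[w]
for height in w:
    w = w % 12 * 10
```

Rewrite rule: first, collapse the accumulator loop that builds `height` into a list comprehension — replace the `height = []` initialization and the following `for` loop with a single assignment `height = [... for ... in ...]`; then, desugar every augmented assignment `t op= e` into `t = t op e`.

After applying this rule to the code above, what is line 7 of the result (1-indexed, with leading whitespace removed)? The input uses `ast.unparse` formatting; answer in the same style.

Transformed code:
factor = factor * (38 // 35)
handle(15)
factor = w < factor
height = [value for value in w]
pairs = pairs - height % w
w = height[34]
height = height - factor
if w == 10:
    process(height)
    factor = factor * w[w]
for height in w:
    w = w % 12 * 10

height = height - factor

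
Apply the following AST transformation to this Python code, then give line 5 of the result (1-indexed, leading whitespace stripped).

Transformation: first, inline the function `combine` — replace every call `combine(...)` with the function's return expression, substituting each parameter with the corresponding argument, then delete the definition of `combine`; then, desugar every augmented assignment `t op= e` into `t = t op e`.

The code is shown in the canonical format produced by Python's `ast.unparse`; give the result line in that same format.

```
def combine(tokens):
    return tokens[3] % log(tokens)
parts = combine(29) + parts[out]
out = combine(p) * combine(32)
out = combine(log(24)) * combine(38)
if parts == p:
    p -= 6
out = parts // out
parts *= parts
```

Transformed code:
parts = 29[3] % log(29) + parts[out]
out = p[3] % log(p) * (32[3] % log(32))
out = log(24)[3] % log(log(24)) * (38[3] % log(38))
if parts == p:
    p = p - 6
out = parts // out
parts = parts * parts

p = p - 6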